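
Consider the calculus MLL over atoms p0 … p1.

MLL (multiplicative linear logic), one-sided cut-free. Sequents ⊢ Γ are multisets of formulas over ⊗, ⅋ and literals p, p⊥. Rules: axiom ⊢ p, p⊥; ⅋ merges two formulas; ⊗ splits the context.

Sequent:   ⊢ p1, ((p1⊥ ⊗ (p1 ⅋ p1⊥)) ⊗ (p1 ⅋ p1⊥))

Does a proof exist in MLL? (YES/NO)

Proof tree:
[⊗]  ⊢ p1, ((p1⊥ ⊗ (p1 ⅋ p1⊥)) ⊗ (p1 ⅋ p1⊥))
  [⊗]  ⊢ p1, (p1⊥ ⊗ (p1 ⅋ p1⊥))
    [Ax]  ⊢ p1, p1⊥
    [⅋]  ⊢ (p1 ⅋ p1⊥)
      [Ax]  ⊢ p1, p1⊥
  [⅋]  ⊢ (p1 ⅋ p1⊥)
    [Ax]  ⊢ p1, p1⊥

Result: YES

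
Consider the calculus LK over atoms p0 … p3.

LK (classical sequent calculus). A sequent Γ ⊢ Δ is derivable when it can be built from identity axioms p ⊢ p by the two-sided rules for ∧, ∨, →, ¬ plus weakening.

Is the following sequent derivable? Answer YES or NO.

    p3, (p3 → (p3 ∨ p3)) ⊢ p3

Derivation trace:
[→L] p3, (p3 → (p3 ∨ p3)) ⊢ p3
  [Ax] p3 ⊢ p3
  [∨L] (p3 ∨ p3) ⊢ p3
    [Ax] p3 ⊢ p3
    [Ax] p3 ⊢ p3

Result: YES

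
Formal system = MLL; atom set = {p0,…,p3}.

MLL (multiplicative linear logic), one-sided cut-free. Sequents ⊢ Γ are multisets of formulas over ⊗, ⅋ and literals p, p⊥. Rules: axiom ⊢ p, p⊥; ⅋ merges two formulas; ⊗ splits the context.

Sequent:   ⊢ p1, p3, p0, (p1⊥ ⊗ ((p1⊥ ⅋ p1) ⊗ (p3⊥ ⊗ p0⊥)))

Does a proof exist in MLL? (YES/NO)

Derivation trace:
[⊗]  ⊢ p1, p3, p0, (p1⊥ ⊗ ((p1⊥ ⅋ p1) ⊗ (p3⊥ ⊗ p0⊥)))
  [Ax]  ⊢ p1, p1⊥
  [⊗]  ⊢ p3, p0, ((p1⊥ ⅋ p1) ⊗ (p3⊥ ⊗ p0⊥))
    [⅋]  ⊢ (p1⊥ ⅋ p1)
      [Ax]  ⊢ p1, p1⊥
    [⊗]  ⊢ p3, p0, (p3⊥ ⊗ p0⊥)
      [Ax]  ⊢ p3, p3⊥
      [Ax]  ⊢ p0, p0⊥

Result: YES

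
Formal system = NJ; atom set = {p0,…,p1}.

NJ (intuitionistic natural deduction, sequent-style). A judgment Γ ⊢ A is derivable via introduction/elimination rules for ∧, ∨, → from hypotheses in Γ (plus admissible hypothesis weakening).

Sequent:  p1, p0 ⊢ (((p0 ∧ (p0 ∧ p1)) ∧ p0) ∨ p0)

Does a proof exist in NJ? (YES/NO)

Derivation trace:
[∨I₁] p1, p0 ⊢ (((p0 ∧ (p0 ∧ p1)) ∧ p0) ∨ p0)
  [∧I] p1, p0 ⊢ ((p0 ∧ (p0 ∧ p1)) ∧ p0)
    [∧I] p1, p0 ⊢ (p0 ∧ (p0 ∧ p1))
      [Wk] p0, p1 ⊢ p0
        [Ax] p0 ⊢ p0
      [∧I] p1, p0 ⊢ (p0 ∧ p1)
        [Ax] p0 ⊢ p0
        [Ax] p1 ⊢ p1
    [Ax] p0 ⊢ p0

Result: YES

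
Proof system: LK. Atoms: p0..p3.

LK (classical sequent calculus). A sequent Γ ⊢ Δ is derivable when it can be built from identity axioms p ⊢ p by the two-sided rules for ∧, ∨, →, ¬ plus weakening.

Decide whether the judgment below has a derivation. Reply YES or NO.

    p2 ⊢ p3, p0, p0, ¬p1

Enumerate valuations to refute Γ ⊢ Δ:
  v=0000: Γ:[p2=F] Δ:[p3=F, p0=F, p0=F, ¬p1=T] refutes=False
  v=0001: Γ:[p2=F] Δ:[p3=T, p0=F, p0=F, ¬p1=T] refutes=False
  v=0010: Γ:[p2=T] Δ:[p3=F, p0=F, p0=F, ¬p1=T] refutes=False
  v=0011: Γ:[p2=T] Δ:[p3=T, p0=F, p0=F, ¬p1=T] refutes=False
  v=0100: Γ:[p2=F] Δ:[p3=F, p0=F, p0=F, ¬p1=F] refutes=False
  v=0101: Γ:[p2=F] Δ:[p3=T, p0=F, p0=F, ¬p1=F] refutes=False
  v=0110: Γ:[p2=T] Δ:[p3=F, p0=F, p0=F, ¬p1=F] refutes=True  ← countermodel

Result: NO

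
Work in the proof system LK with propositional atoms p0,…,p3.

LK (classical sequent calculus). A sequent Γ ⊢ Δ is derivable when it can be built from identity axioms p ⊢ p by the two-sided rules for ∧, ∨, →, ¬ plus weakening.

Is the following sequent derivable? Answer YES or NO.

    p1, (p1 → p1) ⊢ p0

Search for a countermodel by truth-table:
  v=0000: Γ:[p1=F, (p1 → p1)=T] Δ:[p0=F] refutes=False
  v=0001: Γ:[p1=F, (p1 → p1)=T] Δ:[p0=F] refutes=False
  v=0010: Γ:[p1=F, (p1 → p1)=T] Δ:[p0=F] refutes=False
  v=0011: Γ:[p1=F, (p1 → p1)=T] Δ:[p0=F] refutes=False
  v=0100: Γ:[p1=T, (p1 → p1)=T] Δ:[p0=F] refutes=True  ← countermodel

Result: NO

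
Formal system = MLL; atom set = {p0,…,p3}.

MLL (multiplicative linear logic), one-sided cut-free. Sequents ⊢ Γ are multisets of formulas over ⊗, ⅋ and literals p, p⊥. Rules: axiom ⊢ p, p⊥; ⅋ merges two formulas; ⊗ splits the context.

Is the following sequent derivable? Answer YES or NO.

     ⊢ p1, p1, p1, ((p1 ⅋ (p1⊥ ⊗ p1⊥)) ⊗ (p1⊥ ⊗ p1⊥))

Derivation trace:
[⊗]  ⊢ p1, p1, p1, ((p1 ⅋ (p1⊥ ⊗ p1⊥)) ⊗ (p1⊥ ⊗ p1⊥))
  [⅋]  ⊢ p1, (p1 ⅋ (p1⊥ ⊗ p1⊥))
    [⊗]  ⊢ p1, p1, (p1⊥ ⊗ p1⊥)
      [Ax]  ⊢ p1, p1⊥
      [Ax]  ⊢ p1, p1⊥
  [⊗]  ⊢ p1, p1, (p1⊥ ⊗ p1⊥)
    [Ax]  ⊢ p1, p1⊥
    [Ax]  ⊢ p1, p1⊥

Result: YES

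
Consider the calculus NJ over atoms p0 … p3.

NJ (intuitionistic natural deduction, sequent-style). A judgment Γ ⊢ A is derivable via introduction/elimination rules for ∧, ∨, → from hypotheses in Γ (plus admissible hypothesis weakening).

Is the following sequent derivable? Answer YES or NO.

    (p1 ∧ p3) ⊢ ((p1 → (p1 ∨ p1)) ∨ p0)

Derivation (root first):
[∨I₁] (p1 ∧ p3) ⊢ ((p1 → (p1 ∨ p1)) ∨ p0)
  [→I] (p1 ∧ p3) ⊢ (p1 → (p1 ∨ p1))
    [∨I₂] p1, (p1 ∧ p3) ⊢ (p1 ∨ p1)
      [Wk] p1, (p1 ∧ p3) ⊢ p1
        [Ax] p1 ⊢ p1

Result: YES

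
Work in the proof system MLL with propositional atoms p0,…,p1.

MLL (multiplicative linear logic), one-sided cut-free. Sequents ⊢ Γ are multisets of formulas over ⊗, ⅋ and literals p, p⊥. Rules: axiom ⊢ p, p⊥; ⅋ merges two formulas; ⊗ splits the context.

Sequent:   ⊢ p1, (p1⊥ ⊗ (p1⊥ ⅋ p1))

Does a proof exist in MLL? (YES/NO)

Derivation trace:
[⊗]  ⊢ p1, (p1⊥ ⊗ (p1⊥ ⅋ p1))
  [Ax]  ⊢ p1, p1⊥
  [⅋]  ⊢ (p1⊥ ⅋ p1)
    [Ax]  ⊢ p1, p1⊥

Result: YES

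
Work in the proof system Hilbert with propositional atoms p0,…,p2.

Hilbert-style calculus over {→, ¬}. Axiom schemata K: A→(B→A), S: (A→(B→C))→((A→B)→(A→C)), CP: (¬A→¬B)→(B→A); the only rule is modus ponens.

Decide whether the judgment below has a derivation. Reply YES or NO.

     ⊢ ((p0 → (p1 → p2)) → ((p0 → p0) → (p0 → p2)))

Enumerate valuations to refute Γ ⊢ Δ:
  v=000: Γ:[] Δ:[((p0 → (p1 → p2)) → ((p0 → p0) → (p0 → p2)))=T] refutes=False
  v=001: Γ:[] Δ:[((p0 → (p1 → p2)) → ((p0 → p0) → (p0 → p2)))=T] refutes=False
  v=010: Γ:[] Δ:[((p0 → (p1 → p2)) → ((p0 → p0) → (p0 → p2)))=T] refutes=False
  v=011: Γ:[] Δ:[((p0 → (p1 → p2)) → ((p0 → p0) → (p0 → p2)))=T] refutes=False
  v=100: Γ:[] Δ:[((p0 → (p1 → p2)) → ((p0 → p0) → (p0 → p2)))=F] refutes=True  ← countermodel

Result: NO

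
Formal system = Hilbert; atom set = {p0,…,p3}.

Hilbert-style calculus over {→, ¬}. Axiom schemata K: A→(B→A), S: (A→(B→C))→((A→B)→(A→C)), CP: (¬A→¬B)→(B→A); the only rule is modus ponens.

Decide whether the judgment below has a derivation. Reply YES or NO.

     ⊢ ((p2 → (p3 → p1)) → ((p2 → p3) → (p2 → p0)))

Truth-table refutation:
  v=0000: Γ:[] Δ:[((p2 → (p3 → p1)) → ((p2 → p3) → (p2 → p0)))=T] refutes=False
  v=0001: Γ:[] Δ:[((p2 → (p3 → p1)) → ((p2 → p3) → (p2 → p0)))=T] refutes=False
  v=0010: Γ:[] Δ:[((p2 → (p3 → p1)) → ((p2 → p3) → (p2 → p0)))=T] refutes=False
  v=0011: Γ:[] Δ:[((p2 → (p3 → p1)) → ((p2 → p3) → (p2 → p0)))=T] refutes=False
  v=0100: Γ:[] Δ:[((p2 → (p3 → p1)) → ((p2 → p3) → (p2 → p0)))=T] refutes=False
  v=0101: Γ:[] Δ:[((p2 → (p3 → p1)) → ((p2 → p3) → (p2 → p0)))=T] refutes=False
  v=0110: Γ:[] Δ:[((p2 → (p3 → p1)) → ((p2 → p3) → (p2 → p0)))=T] refutes=False
  v=0111: Γ:[] Δ:[((p2 → (p3 → p1)) → ((p2 → p3) → (p2 → p0)))=F] refutes=True  ← countermodel

Result: NO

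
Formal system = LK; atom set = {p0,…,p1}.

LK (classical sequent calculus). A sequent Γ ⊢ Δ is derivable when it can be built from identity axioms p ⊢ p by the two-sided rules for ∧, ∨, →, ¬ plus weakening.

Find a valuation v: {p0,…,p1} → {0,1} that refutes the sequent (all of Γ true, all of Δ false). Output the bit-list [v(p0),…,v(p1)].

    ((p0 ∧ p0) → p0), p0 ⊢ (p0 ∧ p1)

Search for a countermodel by truth-table:
  v=00: Γ:[((p0 ∧ p0) → p0)=T, p0=F] Δ:[(p0 ∧ p1)=F] refutes=False
  v=01: Γ:[((p0 ∧ p0) → p0)=T, p0=F] Δ:[(p0 ∧ p1)=F] refutes=False
  v=10: Γ:[((p0 ∧ p0) → p0)=T, p0=T] Δ:[(p0 ∧ p1)=F] refutes=True  ← countermodel

Result: [1, 0]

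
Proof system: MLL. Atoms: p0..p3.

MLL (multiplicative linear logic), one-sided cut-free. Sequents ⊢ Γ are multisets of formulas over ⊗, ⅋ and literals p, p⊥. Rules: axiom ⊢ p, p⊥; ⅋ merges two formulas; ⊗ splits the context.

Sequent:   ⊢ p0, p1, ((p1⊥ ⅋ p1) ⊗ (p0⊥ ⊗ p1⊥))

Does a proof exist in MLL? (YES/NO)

Derivation trace:
[⊗]  ⊢ p0, p1, ((p1⊥ ⅋ p1) ⊗ (p0⊥ ⊗ p1⊥))
  [⅋]  ⊢ (p1⊥ ⅋ p1)
    [Ax]  ⊢ p1, p1⊥
  [⊗]  ⊢ p0, p1, (p0⊥ ⊗ p1⊥)
    [Ax]  ⊢ p0, p0⊥
    [Ax]  ⊢ p1, p1⊥

Result: YES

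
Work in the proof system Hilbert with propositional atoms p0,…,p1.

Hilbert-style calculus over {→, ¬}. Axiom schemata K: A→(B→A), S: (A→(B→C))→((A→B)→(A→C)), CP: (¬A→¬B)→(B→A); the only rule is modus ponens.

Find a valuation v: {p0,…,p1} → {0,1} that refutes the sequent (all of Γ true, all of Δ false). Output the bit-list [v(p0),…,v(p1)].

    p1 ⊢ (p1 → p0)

Enumerate valuations to refute Γ ⊢ Δ:
  v=00: Γ:[p1=F] Δ:[(p1 → p0)=T] refutes=False
  v=01: Γ:[p1=T] Δ:[(p1 → p0)=F] refutes=True  ← countermodel

Result: [0, 1]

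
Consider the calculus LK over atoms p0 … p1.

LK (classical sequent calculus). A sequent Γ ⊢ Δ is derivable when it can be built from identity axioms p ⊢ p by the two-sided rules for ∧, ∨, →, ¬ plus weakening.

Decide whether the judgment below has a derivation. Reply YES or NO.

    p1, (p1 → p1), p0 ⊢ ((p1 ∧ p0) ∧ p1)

Derivation trace:
[∧R] p1, (p1 → p1), p0 ⊢ ((p1 ∧ p0) ∧ p1)
  [∧R] p1, p0 ⊢ (p1 ∧ p0)
    [Ax] p1 ⊢ p1
    [Ax] p0 ⊢ p0
  [→L] p1, (p1 → p1) ⊢ p1
    [Ax] p1 ⊢ p1
    [Ax] p1 ⊢ p1

Result: YES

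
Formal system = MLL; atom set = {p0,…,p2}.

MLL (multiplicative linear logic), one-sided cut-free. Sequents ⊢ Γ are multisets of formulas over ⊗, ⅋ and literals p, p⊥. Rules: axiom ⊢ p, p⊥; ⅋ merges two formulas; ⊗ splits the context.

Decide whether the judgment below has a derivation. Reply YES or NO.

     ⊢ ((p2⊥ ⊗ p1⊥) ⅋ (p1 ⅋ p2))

Proof tree:
[⅋]  ⊢ ((p2⊥ ⊗ p1⊥) ⅋ (p1 ⅋ p2))
  [⅋]  ⊢ (p2⊥ ⊗ p1⊥), (p1 ⅋ p2)
    [⊗]  ⊢ p2, p1, (p2⊥ ⊗ p1⊥)
      [Ax]  ⊢ p2, p2⊥
      [Ax]  ⊢ p1, p1⊥

Result: YES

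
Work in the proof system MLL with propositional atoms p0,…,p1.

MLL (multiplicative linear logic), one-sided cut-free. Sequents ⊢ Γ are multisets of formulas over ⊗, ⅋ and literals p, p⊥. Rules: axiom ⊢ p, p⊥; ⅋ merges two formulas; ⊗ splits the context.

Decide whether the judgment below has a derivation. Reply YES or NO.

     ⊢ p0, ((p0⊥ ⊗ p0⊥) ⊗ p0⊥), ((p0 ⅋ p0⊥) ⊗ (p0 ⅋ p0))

Derivation trace:
[⊗]  ⊢ p0, ((p0⊥ ⊗ p0⊥) ⊗ p0⊥), ((p0 ⅋ p0⊥) ⊗ (p0 ⅋ p0))
  [⅋]  ⊢ (p0 ⅋ p0⊥)
    [Ax]  ⊢ p0, p0⊥
  [⅋]  ⊢ p0, ((p0⊥ ⊗ p0⊥) ⊗ p0⊥), (p0 ⅋ p0)
    [⊗]  ⊢ p0, p0, p0, ((p0⊥ ⊗ p0⊥) ⊗ p0⊥)
      [⊗]  ⊢ p0, p0, (p0⊥ ⊗ p0⊥)
        [Ax]  ⊢ p0, p0⊥
        [Ax]  ⊢ p0, p0⊥
      [Ax]  ⊢ p0, p0⊥

Result: YES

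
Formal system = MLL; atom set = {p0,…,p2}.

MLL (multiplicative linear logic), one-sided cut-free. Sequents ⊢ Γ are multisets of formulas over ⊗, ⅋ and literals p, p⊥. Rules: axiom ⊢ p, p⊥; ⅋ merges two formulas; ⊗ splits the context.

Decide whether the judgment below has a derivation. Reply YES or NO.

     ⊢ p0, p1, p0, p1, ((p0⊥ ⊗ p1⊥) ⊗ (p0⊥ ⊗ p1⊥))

Derivation trace:
[⊗]  ⊢ p0, p1, p0, p1, ((p0⊥ ⊗ p1⊥) ⊗ (p0⊥ ⊗ p1⊥))
  [⊗]  ⊢ p0, p1, (p0⊥ ⊗ p1⊥)
    [Ax]  ⊢ p0, p0⊥
    [Ax]  ⊢ p1, p1⊥
  [⊗]  ⊢ p0, p1, (p0⊥ ⊗ p1⊥)
    [Ax]  ⊢ p0, p0⊥
    [Ax]  ⊢ p1, p1⊥

Result: YES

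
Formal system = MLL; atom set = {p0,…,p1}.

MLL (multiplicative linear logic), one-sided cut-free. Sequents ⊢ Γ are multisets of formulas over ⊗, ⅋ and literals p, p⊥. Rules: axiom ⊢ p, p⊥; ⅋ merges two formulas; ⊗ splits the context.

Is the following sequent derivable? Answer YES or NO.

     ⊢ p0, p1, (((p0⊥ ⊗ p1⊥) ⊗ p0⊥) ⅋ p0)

Proof tree:
[⅋]  ⊢ p0, p1, (((p0⊥ ⊗ p1⊥) ⊗ p0⊥) ⅋ p0)
  [⊗]  ⊢ p0, p1, p0, ((p0⊥ ⊗ p1⊥) ⊗ p0⊥)
    [⊗]  ⊢ p0, p1, (p0⊥ ⊗ p1⊥)
      [Ax]  ⊢ p0, p0⊥
      [Ax]  ⊢ p1, p1⊥
    [Ax]  ⊢ p0, p0⊥

Result: YES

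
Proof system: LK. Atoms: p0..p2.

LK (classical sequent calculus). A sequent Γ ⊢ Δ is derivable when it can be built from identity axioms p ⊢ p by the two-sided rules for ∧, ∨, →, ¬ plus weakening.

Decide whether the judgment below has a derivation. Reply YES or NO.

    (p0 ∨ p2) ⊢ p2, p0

Derivation trace:
[∨L] (p0 ∨ p2) ⊢ p2, p0
  [WR] p0 ⊢ p0, p2
    [Ax] p0 ⊢ p0
  [Ax] p2 ⊢ p2

Result: YES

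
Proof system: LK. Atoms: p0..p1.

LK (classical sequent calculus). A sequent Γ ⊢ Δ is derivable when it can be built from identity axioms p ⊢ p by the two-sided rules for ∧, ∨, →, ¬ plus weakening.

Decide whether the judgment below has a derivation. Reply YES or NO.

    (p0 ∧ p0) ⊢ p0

Derivation trace:
[∧L] (p0 ∧ p0) ⊢ p0
  [WL] p0, p0 ⊢ p0
    [Ax] p0 ⊢ p0

Result: YES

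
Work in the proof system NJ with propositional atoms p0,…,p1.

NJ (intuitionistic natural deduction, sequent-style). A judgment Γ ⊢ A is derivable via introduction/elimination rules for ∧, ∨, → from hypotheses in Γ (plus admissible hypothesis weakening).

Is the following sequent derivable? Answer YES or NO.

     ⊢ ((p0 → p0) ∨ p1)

Proof tree:
[∨I₁]  ⊢ ((p0 → p0) ∨ p1)
  [→I]  ⊢ (p0 → p0)
    [Ax] p0 ⊢ p0

Result: YES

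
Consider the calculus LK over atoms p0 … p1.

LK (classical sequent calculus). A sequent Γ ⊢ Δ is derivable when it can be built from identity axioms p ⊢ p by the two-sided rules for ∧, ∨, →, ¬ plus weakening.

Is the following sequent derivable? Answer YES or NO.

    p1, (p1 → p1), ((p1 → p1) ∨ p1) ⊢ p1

Proof tree:
[∨L] p1, (p1 → p1), ((p1 → p1) ∨ p1) ⊢ p1
  [→L] p1, (p1 → p1), (p1 → p1) ⊢ p1
    [Ax] p1 ⊢ p1
    [WL] p1, (p1 → p1), p1 ⊢ p1
      [→L] p1, (p1 → p1) ⊢ p1
        [Ax] p1 ⊢ p1
        [Ax] p1 ⊢ p1
  [Ax] p1 ⊢ p1

Result: YES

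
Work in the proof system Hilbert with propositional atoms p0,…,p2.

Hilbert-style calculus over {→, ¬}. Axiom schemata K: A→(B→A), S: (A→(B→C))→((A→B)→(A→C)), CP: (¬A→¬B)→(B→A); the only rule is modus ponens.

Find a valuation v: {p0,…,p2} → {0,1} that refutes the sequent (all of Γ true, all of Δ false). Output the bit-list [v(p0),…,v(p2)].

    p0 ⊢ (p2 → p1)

Truth-table refutation:
  v=000: Γ:[p0=F] Δ:[(p2 → p1)=T] refutes=False
  v=001: Γ:[p0=F] Δ:[(p2 → p1)=F] refutes=False
  v=010: Γ:[p0=F] Δ:[(p2 → p1)=T] refutes=False
  v=011: Γ:[p0=F] Δ:[(p2 → p1)=T] refutes=False
  v=100: Γ:[p0=T] Δ:[(p2 → p1)=T] refutes=False
  v=101: Γ:[p0=T] Δ:[(p2 → p1)=F] refutes=True  ← countermodel

Result: [1, 0, 1]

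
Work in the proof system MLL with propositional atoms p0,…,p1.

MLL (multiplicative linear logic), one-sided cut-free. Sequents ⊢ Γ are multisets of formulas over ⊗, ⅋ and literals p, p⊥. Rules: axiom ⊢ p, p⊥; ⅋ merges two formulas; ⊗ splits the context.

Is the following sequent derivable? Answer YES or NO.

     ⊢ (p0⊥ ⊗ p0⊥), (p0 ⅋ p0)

Derivation (root first):
[⅋]  ⊢ (p0⊥ ⊗ p0⊥), (p0 ⅋ p0)
  [⊗]  ⊢ p0, p0, (p0⊥ ⊗ p0⊥)
    [Ax]  ⊢ p0, p0⊥
    [Ax]  ⊢ p0, p0⊥

Result: YES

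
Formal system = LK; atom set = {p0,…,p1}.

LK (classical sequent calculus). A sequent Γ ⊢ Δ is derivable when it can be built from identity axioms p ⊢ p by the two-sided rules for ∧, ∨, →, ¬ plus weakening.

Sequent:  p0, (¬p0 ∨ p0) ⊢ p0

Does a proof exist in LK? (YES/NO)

Derivation (root first):
[∨L] p0, (¬p0 ∨ p0) ⊢ p0
  [¬L] p0, ¬p0 ⊢ 
    [Ax] p0 ⊢ p0
  [Ax] p0 ⊢ p0

Result: YES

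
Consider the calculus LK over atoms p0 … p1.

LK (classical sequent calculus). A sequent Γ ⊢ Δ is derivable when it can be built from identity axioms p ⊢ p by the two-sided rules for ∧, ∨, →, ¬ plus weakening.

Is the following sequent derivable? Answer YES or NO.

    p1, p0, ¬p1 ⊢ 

Derivation (root first):
[¬L] p1, p0, ¬p1 ⊢ 
  [WL] p1, p0 ⊢ p1
    [Ax] p1 ⊢ p1

Result: YES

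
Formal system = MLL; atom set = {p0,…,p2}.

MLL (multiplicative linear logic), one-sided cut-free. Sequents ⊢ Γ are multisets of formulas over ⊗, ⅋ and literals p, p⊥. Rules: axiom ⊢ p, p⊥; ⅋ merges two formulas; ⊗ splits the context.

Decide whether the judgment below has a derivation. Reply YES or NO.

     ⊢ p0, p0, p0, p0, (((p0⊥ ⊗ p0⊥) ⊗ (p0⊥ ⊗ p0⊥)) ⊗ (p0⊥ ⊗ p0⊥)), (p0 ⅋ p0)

Derivation trace:
[⅋]  ⊢ p0, p0, p0, p0, (((p0⊥ ⊗ p0⊥) ⊗ (p0⊥ ⊗ p0⊥)) ⊗ (p0⊥ ⊗ p0⊥)), (p0 ⅋ p0)
  [⊗]  ⊢ p0, p0, p0, p0, p0, p0, (((p0⊥ ⊗ p0⊥) ⊗ (p0⊥ ⊗ p0⊥)) ⊗ (p0⊥ ⊗ p0⊥))
    [⊗]  ⊢ p0, p0, p0, p0, ((p0⊥ ⊗ p0⊥) ⊗ (p0⊥ ⊗ p0⊥))
      [⊗]  ⊢ p0, p0, (p0⊥ ⊗ p0⊥)
        [Ax]  ⊢ p0, p0⊥
        [Ax]  ⊢ p0, p0⊥
      [⊗]  ⊢ p0, p0, (p0⊥ ⊗ p0⊥)
        [Ax]  ⊢ p0, p0⊥
        [Ax]  ⊢ p0, p0⊥
    [⊗]  ⊢ p0, p0, (p0⊥ ⊗ p0⊥)
      [Ax]  ⊢ p0, p0⊥
      [Ax]  ⊢ p0, p0⊥

Result: YES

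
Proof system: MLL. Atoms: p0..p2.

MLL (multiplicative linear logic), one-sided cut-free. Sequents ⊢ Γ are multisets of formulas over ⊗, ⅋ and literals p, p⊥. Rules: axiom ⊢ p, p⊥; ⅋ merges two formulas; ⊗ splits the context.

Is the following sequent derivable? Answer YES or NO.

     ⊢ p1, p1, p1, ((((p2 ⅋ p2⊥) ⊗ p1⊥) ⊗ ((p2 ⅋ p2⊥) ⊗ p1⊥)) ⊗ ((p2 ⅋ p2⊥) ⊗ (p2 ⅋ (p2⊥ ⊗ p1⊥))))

Proof tree:
[⊗]  ⊢ p1, p1, p1, ((((p2 ⅋ p2⊥) ⊗ p1⊥) ⊗ ((p2 ⅋ p2⊥) ⊗ p1⊥)) ⊗ ((p2 ⅋ p2⊥) ⊗ (p2 ⅋ (p2⊥ ⊗ p1⊥))))
  [⊗]  ⊢ p1, p1, (((p2 ⅋ p2⊥) ⊗ p1⊥) ⊗ ((p2 ⅋ p2⊥) ⊗ p1⊥))
    [⊗]  ⊢ p1, ((p2 ⅋ p2⊥) ⊗ p1⊥)
      [⅋]  ⊢ (p2 ⅋ p2⊥)
        [Ax]  ⊢ p2, p2⊥
      [Ax]  ⊢ p1, p1⊥
    [⊗]  ⊢ p1, ((p2 ⅋ p2⊥) ⊗ p1⊥)
      [⅋]  ⊢ (p2 ⅋ p2⊥)
        [Ax]  ⊢ p2, p2⊥
      [Ax]  ⊢ p1, p1⊥
  [⊗]  ⊢ p1, ((p2 ⅋ p2⊥) ⊗ (p2 ⅋ (p2⊥ ⊗ p1⊥)))
    [⅋]  ⊢ (p2 ⅋ p2⊥)
      [Ax]  ⊢ p2, p2⊥
    [⅋]  ⊢ p1, (p2 ⅋ (p2⊥ ⊗ p1⊥))
      [⊗]  ⊢ p2, p1, (p2⊥ ⊗ p1⊥)
        [Ax]  ⊢ p2, p2⊥
        [Ax]  ⊢ p1, p1⊥

Result: YES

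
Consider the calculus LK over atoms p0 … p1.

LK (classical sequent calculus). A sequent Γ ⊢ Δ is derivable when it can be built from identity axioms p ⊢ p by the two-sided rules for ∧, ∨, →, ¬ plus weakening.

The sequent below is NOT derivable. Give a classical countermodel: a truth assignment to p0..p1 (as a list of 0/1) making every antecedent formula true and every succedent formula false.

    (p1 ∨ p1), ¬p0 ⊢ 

Truth-table refutation:
  v=00: Γ:[(p1 ∨ p1)=F, ¬p0=T] Δ:[] refutes=False
  v=01: Γ:[(p1 ∨ p1)=T, ¬p0=T] Δ:[] refutes=True  ← countermodel

Result: [0, 1]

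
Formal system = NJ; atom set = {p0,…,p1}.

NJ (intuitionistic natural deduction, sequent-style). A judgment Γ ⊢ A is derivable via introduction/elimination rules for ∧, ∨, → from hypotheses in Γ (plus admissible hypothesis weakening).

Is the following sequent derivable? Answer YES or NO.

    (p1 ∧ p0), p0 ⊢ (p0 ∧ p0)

Proof tree:
[∧I] (p1 ∧ p0), p0 ⊢ (p0 ∧ p0)
  [Wk] p0, (p1 ∧ p0) ⊢ p0
    [Ax] p0 ⊢ p0
  [Wk] p0, (p1 ∧ p0) ⊢ p0
    [Ax] p0 ⊢ p0

Result: YES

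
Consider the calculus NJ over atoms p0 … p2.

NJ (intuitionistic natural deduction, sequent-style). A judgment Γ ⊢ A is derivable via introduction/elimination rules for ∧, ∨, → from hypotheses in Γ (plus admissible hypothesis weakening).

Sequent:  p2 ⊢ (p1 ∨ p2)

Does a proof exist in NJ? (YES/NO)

Derivation (root first):
[∨I₂] p2 ⊢ (p1 ∨ p2)
  [→E] p2 ⊢ p2
    [→I]  ⊢ (p2 → p2)
      [Ax] p2 ⊢ p2
    [Ax] p2 ⊢ p2

Result: YES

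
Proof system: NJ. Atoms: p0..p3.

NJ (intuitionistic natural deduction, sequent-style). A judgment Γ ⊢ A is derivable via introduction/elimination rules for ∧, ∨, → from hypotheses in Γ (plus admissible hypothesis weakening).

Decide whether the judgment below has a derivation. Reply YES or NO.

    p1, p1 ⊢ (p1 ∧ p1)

Derivation (root first):
[Wk] p1, p1 ⊢ (p1 ∧ p1)
  [∧I] p1 ⊢ (p1 ∧ p1)
    [Ax] p1 ⊢ p1
    [Ax] p1 ⊢ p1

Result: YES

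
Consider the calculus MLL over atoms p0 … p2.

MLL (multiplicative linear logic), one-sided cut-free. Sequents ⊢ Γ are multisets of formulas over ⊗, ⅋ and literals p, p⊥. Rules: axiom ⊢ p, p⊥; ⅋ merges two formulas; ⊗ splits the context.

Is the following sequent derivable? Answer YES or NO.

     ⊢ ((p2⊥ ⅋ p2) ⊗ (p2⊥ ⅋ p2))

Proof tree:
[⊗]  ⊢ ((p2⊥ ⅋ p2) ⊗ (p2⊥ ⅋ p2))
  [⅋]  ⊢ (p2⊥ ⅋ p2)
    [Ax]  ⊢ p2, p2⊥
  [⅋]  ⊢ (p2⊥ ⅋ p2)
    [Ax]  ⊢ p2, p2⊥

Result: YES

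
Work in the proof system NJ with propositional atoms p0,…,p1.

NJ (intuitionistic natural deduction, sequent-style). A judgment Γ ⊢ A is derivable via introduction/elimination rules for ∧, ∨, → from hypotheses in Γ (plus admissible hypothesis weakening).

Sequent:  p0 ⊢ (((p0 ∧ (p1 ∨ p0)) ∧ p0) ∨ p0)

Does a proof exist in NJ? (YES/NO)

Derivation (root first):
[∨I₁] p0 ⊢ (((p0 ∧ (p1 ∨ p0)) ∧ p0) ∨ p0)
  [∧I] p0 ⊢ ((p0 ∧ (p1 ∨ p0)) ∧ p0)
    [∧I] p0 ⊢ (p0 ∧ (p1 ∨ p0))
      [Ax] p0 ⊢ p0
      [∨I₂] p0 ⊢ (p1 ∨ p0)
        [Ax] p0 ⊢ p0
    [Ax] p0 ⊢ p0

Result: YES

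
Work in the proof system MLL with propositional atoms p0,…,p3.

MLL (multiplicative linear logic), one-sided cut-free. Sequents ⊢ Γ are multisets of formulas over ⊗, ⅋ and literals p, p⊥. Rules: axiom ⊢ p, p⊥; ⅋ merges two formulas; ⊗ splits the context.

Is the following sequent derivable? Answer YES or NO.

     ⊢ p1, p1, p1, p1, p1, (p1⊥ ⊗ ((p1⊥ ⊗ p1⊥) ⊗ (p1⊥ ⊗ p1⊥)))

Derivation (root first):
[⊗]  ⊢ p1, p1, p1, p1, p1, (p1⊥ ⊗ ((p1⊥ ⊗ p1⊥) ⊗ (p1⊥ ⊗ p1⊥)))
  [Ax]  ⊢ p1, p1⊥
  [⊗]  ⊢ p1, p1, p1, p1, ((p1⊥ ⊗ p1⊥) ⊗ (p1⊥ ⊗ p1⊥))
    [⊗]  ⊢ p1, p1, (p1⊥ ⊗ p1⊥)
      [Ax]  ⊢ p1, p1⊥
      [Ax]  ⊢ p1, p1⊥
    [⊗]  ⊢ p1, p1, (p1⊥ ⊗ p1⊥)
      [Ax]  ⊢ p1, p1⊥
      [Ax]  ⊢ p1, p1⊥

Result: YES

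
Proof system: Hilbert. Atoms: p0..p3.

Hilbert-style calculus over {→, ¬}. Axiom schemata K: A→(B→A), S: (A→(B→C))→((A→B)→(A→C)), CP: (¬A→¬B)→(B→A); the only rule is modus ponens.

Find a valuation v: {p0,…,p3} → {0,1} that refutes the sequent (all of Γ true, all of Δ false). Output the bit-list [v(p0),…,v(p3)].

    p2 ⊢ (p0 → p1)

Truth-table refutation:
  v=0000: Γ:[p2=F] Δ:[(p0 → p1)=T] refutes=False
  v=0001: Γ:[p2=F] Δ:[(p0 → p1)=T] refutes=False
  v=0010: Γ:[p2=T] Δ:[(p0 → p1)=T] refutes=False
  v=0011: Γ:[p2=T] Δ:[(p0 → p1)=T] refutes=False
  v=0100: Γ:[p2=F] Δ:[(p0 → p1)=T] refutes=False
  v=0101: Γ:[p2=F] Δ:[(p0 → p1)=T] refutes=False
  v=0110: Γ:[p2=T] Δ:[(p0 → p1)=T] refutes=False
  v=0111: Γ:[p2=T] Δ:[(p0 → p1)=T] refutes=False
  v=1000: Γ:[p2=F] Δ:[(p0 → p1)=F] refutes=False
  v=1001: Γ:[p2=F] Δ:[(p0 → p1)=F] refutes=False
  v=1010: Γ:[p2=T] Δ:[(p0 → p1)=F] refutes=True  ← countermodel

Result: [1, 0, 1, 0]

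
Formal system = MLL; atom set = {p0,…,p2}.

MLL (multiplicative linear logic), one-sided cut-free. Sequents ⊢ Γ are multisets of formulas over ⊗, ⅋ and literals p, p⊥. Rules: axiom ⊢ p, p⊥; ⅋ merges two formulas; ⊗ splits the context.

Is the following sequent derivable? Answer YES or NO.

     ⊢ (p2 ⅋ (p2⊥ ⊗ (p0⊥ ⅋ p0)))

Derivation trace:
[⅋]  ⊢ (p2 ⅋ (p2⊥ ⊗ (p0⊥ ⅋ p0)))
  [⊗]  ⊢ p2, (p2⊥ ⊗ (p0⊥ ⅋ p0))
    [Ax]  ⊢ p2, p2⊥
    [⅋]  ⊢ (p0⊥ ⅋ p0)
      [Ax]  ⊢ p0, p0⊥

Result: YES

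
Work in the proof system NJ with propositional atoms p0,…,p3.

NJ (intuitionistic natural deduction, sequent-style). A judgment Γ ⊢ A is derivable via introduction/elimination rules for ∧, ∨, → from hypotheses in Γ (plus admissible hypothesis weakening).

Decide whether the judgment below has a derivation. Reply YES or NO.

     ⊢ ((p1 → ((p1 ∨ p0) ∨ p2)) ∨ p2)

Derivation (root first):
[∨I₁]  ⊢ ((p1 → ((p1 ∨ p0) ∨ p2)) ∨ p2)
  [→I]  ⊢ (p1 → ((p1 ∨ p0) ∨ p2))
    [∨I₁] p1 ⊢ ((p1 ∨ p0) ∨ p2)
      [∨I₁] p1 ⊢ (p1 ∨ p0)
        [Ax] p1 ⊢ p1

Result: YES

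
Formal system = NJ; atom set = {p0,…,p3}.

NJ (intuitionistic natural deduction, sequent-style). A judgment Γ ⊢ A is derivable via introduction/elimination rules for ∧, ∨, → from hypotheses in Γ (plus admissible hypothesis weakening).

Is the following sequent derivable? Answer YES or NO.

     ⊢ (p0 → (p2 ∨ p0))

Derivation (root first):
[→I]  ⊢ (p0 → (p2 ∨ p0))
  [∨I₂] p0 ⊢ (p2 ∨ p0)
    [Ax] p0 ⊢ p0

Result: YES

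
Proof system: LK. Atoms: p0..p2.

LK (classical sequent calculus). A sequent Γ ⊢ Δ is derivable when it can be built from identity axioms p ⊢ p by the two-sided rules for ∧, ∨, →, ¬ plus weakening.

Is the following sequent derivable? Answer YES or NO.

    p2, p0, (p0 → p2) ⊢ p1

Search for a countermodel by truth-table:
  v=000: Γ:[p2=F, p0=F, (p0 → p2)=T] Δ:[p1=F] refutes=False
  v=001: Γ:[p2=T, p0=F, (p0 → p2)=T] Δ:[p1=F] refutes=False
  v=010: Γ:[p2=F, p0=F, (p0 → p2)=T] Δ:[p1=T] refutes=False
  v=011: Γ:[p2=T, p0=F, (p0 → p2)=T] Δ:[p1=T] refutes=False
  v=100: Γ:[p2=F, p0=T, (p0 → p2)=F] Δ:[p1=F] refutes=False
  v=101: Γ:[p2=T, p0=T, (p0 → p2)=T] Δ:[p1=F] refutes=True  ← countermodel

Result: NO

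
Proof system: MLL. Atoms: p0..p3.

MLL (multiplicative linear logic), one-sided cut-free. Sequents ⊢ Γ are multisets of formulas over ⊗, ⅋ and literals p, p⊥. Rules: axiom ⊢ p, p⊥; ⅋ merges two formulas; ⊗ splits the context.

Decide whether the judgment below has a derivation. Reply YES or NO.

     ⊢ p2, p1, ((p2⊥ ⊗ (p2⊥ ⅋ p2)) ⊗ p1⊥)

Derivation (root first):
[⊗]  ⊢ p2, p1, ((p2⊥ ⊗ (p2⊥ ⅋ p2)) ⊗ p1⊥)
  [⊗]  ⊢ p2, (p2⊥ ⊗ (p2⊥ ⅋ p2))
    [Ax]  ⊢ p2, p2⊥
    [⅋]  ⊢ (p2⊥ ⅋ p2)
      [Ax]  ⊢ p2, p2⊥
  [Ax]  ⊢ p1, p1⊥

Result: YES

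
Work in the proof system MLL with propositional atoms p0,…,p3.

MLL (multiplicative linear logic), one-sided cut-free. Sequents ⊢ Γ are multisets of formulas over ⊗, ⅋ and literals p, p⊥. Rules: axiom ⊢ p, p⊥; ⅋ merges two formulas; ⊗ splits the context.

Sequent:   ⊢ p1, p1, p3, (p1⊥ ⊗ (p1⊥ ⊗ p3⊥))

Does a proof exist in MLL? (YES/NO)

Derivation (root first):
[⊗]  ⊢ p1, p1, p3, (p1⊥ ⊗ (p1⊥ ⊗ p3⊥))
  [Ax]  ⊢ p1, p1⊥
  [⊗]  ⊢ p1, p3, (p1⊥ ⊗ p3⊥)
    [Ax]  ⊢ p1, p1⊥
    [Ax]  ⊢ p3, p3⊥

Result: YES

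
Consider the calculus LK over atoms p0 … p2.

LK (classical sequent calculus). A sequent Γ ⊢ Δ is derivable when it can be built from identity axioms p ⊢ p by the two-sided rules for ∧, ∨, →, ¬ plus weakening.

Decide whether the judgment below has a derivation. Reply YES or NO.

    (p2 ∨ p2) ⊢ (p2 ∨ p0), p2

Derivation (root first):
[∨L] (p2 ∨ p2) ⊢ (p2 ∨ p0), p2
  [Ax] p2 ⊢ p2
  [∨R] p2 ⊢ (p2 ∨ p0)
    [WR] p2 ⊢ p2, p0
      [Ax] p2 ⊢ p2

Result: YES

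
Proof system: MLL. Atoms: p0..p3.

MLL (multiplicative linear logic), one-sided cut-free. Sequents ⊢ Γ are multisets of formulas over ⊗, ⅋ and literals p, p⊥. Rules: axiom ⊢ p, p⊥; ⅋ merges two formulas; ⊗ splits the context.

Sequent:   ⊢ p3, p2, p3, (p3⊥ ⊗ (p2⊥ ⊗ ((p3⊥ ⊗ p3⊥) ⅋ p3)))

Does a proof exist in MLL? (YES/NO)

Proof tree:
[⊗]  ⊢ p3, p2, p3, (p3⊥ ⊗ (p2⊥ ⊗ ((p3⊥ ⊗ p3⊥) ⅋ p3)))
  [Ax]  ⊢ p3, p3⊥
  [⊗]  ⊢ p2, p3, (p2⊥ ⊗ ((p3⊥ ⊗ p3⊥) ⅋ p3))
    [Ax]  ⊢ p2, p2⊥
    [⅋]  ⊢ p3, ((p3⊥ ⊗ p3⊥) ⅋ p3)
      [⊗]  ⊢ p3, p3, (p3⊥ ⊗ p3⊥)
        [Ax]  ⊢ p3, p3⊥
        [Ax]  ⊢ p3, p3⊥

Result: YES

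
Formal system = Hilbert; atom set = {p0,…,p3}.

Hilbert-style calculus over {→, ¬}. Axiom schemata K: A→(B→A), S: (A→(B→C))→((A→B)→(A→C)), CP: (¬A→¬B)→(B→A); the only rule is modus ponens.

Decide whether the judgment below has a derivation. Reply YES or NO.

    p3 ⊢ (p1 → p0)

Search for a countermodel by truth-table:
  v=0000: Γ:[p3=F] Δ:[(p1 → p0)=T] refutes=False
  v=0001: Γ:[p3=T] Δ:[(p1 → p0)=T] refutes=False
  v=0010: Γ:[p3=F] Δ:[(p1 → p0)=T] refutes=False
  v=0011: Γ:[p3=T] Δ:[(p1 → p0)=T] refutes=False
  v=0100: Γ:[p3=F] Δ:[(p1 → p0)=F] refutes=False
  v=0101: Γ:[p3=T] Δ:[(p1 → p0)=F] refutes=True  ← countermodel

Result: NO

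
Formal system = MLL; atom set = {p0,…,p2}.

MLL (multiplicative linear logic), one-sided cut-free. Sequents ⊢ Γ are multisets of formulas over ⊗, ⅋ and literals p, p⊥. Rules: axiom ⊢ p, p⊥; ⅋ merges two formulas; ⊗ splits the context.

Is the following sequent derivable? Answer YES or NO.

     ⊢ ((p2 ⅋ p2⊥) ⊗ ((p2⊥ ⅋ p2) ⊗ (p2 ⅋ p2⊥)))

Derivation (root first):
[⊗]  ⊢ ((p2 ⅋ p2⊥) ⊗ ((p2⊥ ⅋ p2) ⊗ (p2 ⅋ p2⊥)))
  [⅋]  ⊢ (p2 ⅋ p2⊥)
    [Ax]  ⊢ p2, p2⊥
  [⊗]  ⊢ ((p2⊥ ⅋ p2) ⊗ (p2 ⅋ p2⊥))
    [⅋]  ⊢ (p2⊥ ⅋ p2)
      [Ax]  ⊢ p2, p2⊥
    [⅋]  ⊢ (p2 ⅋ p2⊥)
      [Ax]  ⊢ p2, p2⊥

Result: YES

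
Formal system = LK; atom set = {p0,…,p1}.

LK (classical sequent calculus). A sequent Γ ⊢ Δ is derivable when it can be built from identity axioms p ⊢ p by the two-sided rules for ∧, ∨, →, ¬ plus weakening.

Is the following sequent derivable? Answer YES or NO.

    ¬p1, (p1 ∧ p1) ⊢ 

Proof tree:
[∧L] ¬p1, (p1 ∧ p1) ⊢ 
  [WL] p1, ¬p1, p1 ⊢ 
    [¬L] p1, ¬p1 ⊢ 
      [Ax] p1 ⊢ p1

Result: YES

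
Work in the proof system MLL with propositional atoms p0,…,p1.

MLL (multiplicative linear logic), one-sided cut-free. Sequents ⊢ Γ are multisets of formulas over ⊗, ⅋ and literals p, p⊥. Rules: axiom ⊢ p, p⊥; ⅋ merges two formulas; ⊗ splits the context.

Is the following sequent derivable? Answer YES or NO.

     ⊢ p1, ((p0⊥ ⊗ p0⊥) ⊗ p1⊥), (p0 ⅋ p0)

Derivation (root first):
[⅋]  ⊢ p1, ((p0⊥ ⊗ p0⊥) ⊗ p1⊥), (p0 ⅋ p0)
  [⊗]  ⊢ p0, p0, p1, ((p0⊥ ⊗ p0⊥) ⊗ p1⊥)
    [⊗]  ⊢ p0, p0, (p0⊥ ⊗ p0⊥)
      [Ax]  ⊢ p0, p0⊥
      [Ax]  ⊢ p0, p0⊥
    [Ax]  ⊢ p1, p1⊥

Result: YES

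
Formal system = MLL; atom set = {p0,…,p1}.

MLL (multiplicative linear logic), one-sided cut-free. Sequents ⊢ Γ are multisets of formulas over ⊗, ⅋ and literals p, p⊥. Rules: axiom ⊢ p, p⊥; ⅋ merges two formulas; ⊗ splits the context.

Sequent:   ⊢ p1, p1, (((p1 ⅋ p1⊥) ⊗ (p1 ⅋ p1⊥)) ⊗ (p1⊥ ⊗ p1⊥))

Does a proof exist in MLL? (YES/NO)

Derivation trace:
[⊗]  ⊢ p1, p1, (((p1 ⅋ p1⊥) ⊗ (p1 ⅋ p1⊥)) ⊗ (p1⊥ ⊗ p1⊥))
  [⊗]  ⊢ ((p1 ⅋ p1⊥) ⊗ (p1 ⅋ p1⊥))
    [⅋]  ⊢ (p1 ⅋ p1⊥)
      [Ax]  ⊢ p1, p1⊥
    [⅋]  ⊢ (p1 ⅋ p1⊥)
      [Ax]  ⊢ p1, p1⊥
  [⊗]  ⊢ p1, p1, (p1⊥ ⊗ p1⊥)
    [Ax]  ⊢ p1, p1⊥
    [Ax]  ⊢ p1, p1⊥

Result: YES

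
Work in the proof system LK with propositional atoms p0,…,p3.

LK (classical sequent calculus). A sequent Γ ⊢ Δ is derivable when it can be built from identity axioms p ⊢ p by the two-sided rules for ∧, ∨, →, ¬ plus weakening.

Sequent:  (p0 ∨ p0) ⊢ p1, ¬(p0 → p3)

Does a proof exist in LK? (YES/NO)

Truth-table refutation:
  v=0000: Γ:[(p0 ∨ p0)=F] Δ:[p1=F, ¬(p0 → p3)=F] refutes=False
  v=0001: Γ:[(p0 ∨ p0)=F] Δ:[p1=F, ¬(p0 → p3)=F] refutes=False
  v=0010: Γ:[(p0 ∨ p0)=F] Δ:[p1=F, ¬(p0 → p3)=F] refutes=False
  v=0011: Γ:[(p0 ∨ p0)=F] Δ:[p1=F, ¬(p0 → p3)=F] refutes=False
  v=0100: Γ:[(p0 ∨ p0)=F] Δ:[p1=T, ¬(p0 → p3)=F] refutes=False
  v=0101: Γ:[(p0 ∨ p0)=F] Δ:[p1=T, ¬(p0 → p3)=F] refutes=False
  v=0110: Γ:[(p0 ∨ p0)=F] Δ:[p1=T, ¬(p0 → p3)=F] refutes=False
  v=0111: Γ:[(p0 ∨ p0)=F] Δ:[p1=T, ¬(p0 → p3)=F] refutes=False
  v=1000: Γ:[(p0 ∨ p0)=T] Δ:[p1=F, ¬(p0 → p3)=T] refutes=False
  v=1001: Γ:[(p0 ∨ p0)=T] Δ:[p1=F, ¬(p0 → p3)=F] refutes=True  ← countermodel

Result: NO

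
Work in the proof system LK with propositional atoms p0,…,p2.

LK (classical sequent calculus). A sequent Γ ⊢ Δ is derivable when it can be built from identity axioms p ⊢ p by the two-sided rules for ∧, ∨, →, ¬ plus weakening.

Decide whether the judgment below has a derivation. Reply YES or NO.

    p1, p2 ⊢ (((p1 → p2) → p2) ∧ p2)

Proof tree:
[∧R] p1, p2 ⊢ (((p1 → p2) → p2) ∧ p2)
  [→R] p1 ⊢ ((p1 → p2) → p2)
    [→L] p1, (p1 → p2) ⊢ p2
      [Ax] p1 ⊢ p1
      [Ax] p2 ⊢ p2
  [Ax] p2 ⊢ p2

Result: YES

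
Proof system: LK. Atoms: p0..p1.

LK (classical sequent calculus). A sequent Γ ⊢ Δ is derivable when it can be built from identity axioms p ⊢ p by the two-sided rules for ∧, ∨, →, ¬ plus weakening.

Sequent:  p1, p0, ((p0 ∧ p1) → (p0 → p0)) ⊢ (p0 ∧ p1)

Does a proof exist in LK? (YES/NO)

Derivation trace:
[→L] p1, p0, ((p0 ∧ p1) → (p0 → p0)) ⊢ (p0 ∧ p1)
  [∧R] p1, p0 ⊢ (p0 ∧ p1)
    [Ax] p0 ⊢ p0
    [Ax] p1 ⊢ p1
  [→L] p1, p0, (p0 → p0) ⊢ (p0 ∧ p1)
    [Ax] p0 ⊢ p0
    [∧R] p1, p0 ⊢ (p0 ∧ p1)
      [Ax] p0 ⊢ p0
      [Ax] p1 ⊢ p1

Result: YES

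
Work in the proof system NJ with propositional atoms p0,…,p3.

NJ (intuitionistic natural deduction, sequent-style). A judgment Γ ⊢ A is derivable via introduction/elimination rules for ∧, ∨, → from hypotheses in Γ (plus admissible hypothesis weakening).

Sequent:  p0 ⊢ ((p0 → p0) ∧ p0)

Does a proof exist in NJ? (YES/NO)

Derivation trace:
[∧I] p0 ⊢ ((p0 → p0) ∧ p0)
  [→I]  ⊢ (p0 → p0)
    [Ax] p0 ⊢ p0
  [Ax] p0 ⊢ p0

Result: YES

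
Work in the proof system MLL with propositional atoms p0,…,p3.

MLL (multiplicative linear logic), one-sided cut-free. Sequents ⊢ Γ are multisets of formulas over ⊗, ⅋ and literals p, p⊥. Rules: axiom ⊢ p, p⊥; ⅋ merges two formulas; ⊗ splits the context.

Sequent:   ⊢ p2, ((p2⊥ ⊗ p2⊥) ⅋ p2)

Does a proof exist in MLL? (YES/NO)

Proof tree:
[⅋]  ⊢ p2, ((p2⊥ ⊗ p2⊥) ⅋ p2)
  [⊗]  ⊢ p2, p2, (p2⊥ ⊗ p2⊥)
    [Ax]  ⊢ p2, p2⊥
    [Ax]  ⊢ p2, p2⊥

Result: YES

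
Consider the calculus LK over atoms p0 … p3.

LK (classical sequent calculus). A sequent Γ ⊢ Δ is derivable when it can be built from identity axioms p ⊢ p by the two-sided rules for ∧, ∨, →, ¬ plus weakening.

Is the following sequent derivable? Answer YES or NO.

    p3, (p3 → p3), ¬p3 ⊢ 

Proof tree:
[¬L] p3, (p3 → p3), ¬p3 ⊢ 
  [→L] p3, (p3 → p3) ⊢ p3
    [Ax] p3 ⊢ p3
    [Ax] p3 ⊢ p3

Result: YES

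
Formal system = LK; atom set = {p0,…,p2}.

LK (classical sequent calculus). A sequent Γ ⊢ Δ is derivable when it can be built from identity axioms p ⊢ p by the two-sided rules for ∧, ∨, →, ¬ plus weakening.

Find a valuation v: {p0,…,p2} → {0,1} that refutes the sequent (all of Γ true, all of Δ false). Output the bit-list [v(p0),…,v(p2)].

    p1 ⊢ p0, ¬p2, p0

Truth-table refutation:
  v=000: Γ:[p1=F] Δ:[p0=F, ¬p2=T, p0=F] refutes=False
  v=001: Γ:[p1=F] Δ:[p0=F, ¬p2=F, p0=F] refutes=False
  v=010: Γ:[p1=T] Δ:[p0=F, ¬p2=T, p0=F] refutes=False
  v=011: Γ:[p1=T] Δ:[p0=F, ¬p2=F, p0=F] refutes=True  ← countermodel

Result: [0, 1, 1]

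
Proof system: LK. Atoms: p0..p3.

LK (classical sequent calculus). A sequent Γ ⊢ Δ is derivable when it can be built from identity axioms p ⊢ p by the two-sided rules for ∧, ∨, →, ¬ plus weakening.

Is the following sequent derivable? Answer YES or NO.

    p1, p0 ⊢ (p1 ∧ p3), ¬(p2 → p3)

Truth-table refutation:
  v=0000: Γ:[p1=F, p0=F] Δ:[(p1 ∧ p3)=F, ¬(p2 → p3)=F] refutes=False
  v=0001: Γ:[p1=F, p0=F] Δ:[(p1 ∧ p3)=F, ¬(p2 → p3)=F] refutes=False
  v=0010: Γ:[p1=F, p0=F] Δ:[(p1 ∧ p3)=F, ¬(p2 → p3)=T] refutes=False
  v=0011: Γ:[p1=F, p0=F] Δ:[(p1 ∧ p3)=F, ¬(p2 → p3)=F] refutes=False
  v=0100: Γ:[p1=T, p0=F] Δ:[(p1 ∧ p3)=F, ¬(p2 → p3)=F] refutes=False
  v=0101: Γ:[p1=T, p0=F] Δ:[(p1 ∧ p3)=T, ¬(p2 → p3)=F] refutes=False
  v=0110: Γ:[p1=T, p0=F] Δ:[(p1 ∧ p3)=F, ¬(p2 → p3)=T] refutes=False
  v=0111: Γ:[p1=T, p0=F] Δ:[(p1 ∧ p3)=T, ¬(p2 → p3)=F] refutes=False
  v=1000: Γ:[p1=F, p0=T] Δ:[(p1 ∧ p3)=F, ¬(p2 → p3)=F] refutes=False
  v=1001: Γ:[p1=F, p0=T] Δ:[(p1 ∧ p3)=F, ¬(p2 → p3)=F] refutes=False
  v=1010: Γ:[p1=F, p0=T] Δ:[(p1 ∧ p3)=F, ¬(p2 → p3)=T] refutes=False
  v=1011: Γ:[p1=F, p0=T] Δ:[(p1 ∧ p3)=F, ¬(p2 → p3)=F] refutes=False
  v=1100: Γ:[p1=T, p0=T] Δ:[(p1 ∧ p3)=F, ¬(p2 → p3)=F] refutes=True  ← countermodel

Result: NO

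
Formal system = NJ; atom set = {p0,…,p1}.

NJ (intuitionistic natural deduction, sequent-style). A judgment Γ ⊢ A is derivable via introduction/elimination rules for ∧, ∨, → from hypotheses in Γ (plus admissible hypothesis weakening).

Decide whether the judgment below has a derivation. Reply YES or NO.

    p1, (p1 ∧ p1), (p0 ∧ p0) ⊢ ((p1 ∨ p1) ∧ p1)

Derivation (root first):
[∧I] p1, (p1 ∧ p1), (p0 ∧ p0) ⊢ ((p1 ∨ p1) ∧ p1)
  [∨I₁] p1, (p1 ∧ p1) ⊢ (p1 ∨ p1)
    [Wk] p1, (p1 ∧ p1) ⊢ p1
      [Ax] p1 ⊢ p1
  [Wk] p1, (p0 ∧ p0) ⊢ p1
    [Ax] p1 ⊢ p1

Result: YES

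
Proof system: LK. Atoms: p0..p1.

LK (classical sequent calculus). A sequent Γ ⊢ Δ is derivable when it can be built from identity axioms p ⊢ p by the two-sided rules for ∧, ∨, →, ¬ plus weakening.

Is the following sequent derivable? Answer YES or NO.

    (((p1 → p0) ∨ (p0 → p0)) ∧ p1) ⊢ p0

Truth-table refutation:
  v=00: Γ:[(((p1 → p0) ∨ (p0 → p0)) ∧ p1)=F] Δ:[p0=F] refutes=False
  v=01: Γ:[(((p1 → p0) ∨ (p0 → p0)) ∧ p1)=T] Δ:[p0=F] refutes=True  ← countermodel

Result: NO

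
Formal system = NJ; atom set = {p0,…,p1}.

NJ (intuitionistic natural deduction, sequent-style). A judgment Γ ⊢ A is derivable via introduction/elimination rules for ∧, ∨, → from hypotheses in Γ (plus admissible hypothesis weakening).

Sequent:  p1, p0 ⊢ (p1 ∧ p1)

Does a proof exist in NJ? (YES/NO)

Derivation (root first):
[∧I] p1, p0 ⊢ (p1 ∧ p1)
  [Wk] p1, p0 ⊢ p1
    [Ax] p1 ⊢ p1
  [Ax] p1 ⊢ p1

Result: YES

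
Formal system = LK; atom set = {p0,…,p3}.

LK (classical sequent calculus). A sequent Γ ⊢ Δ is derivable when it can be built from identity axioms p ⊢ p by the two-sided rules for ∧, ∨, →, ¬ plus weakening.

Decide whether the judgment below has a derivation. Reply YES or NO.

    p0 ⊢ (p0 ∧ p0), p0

Derivation trace:
[WR] p0 ⊢ (p0 ∧ p0), p0
  [∧R] p0 ⊢ (p0 ∧ p0)
    [Ax] p0 ⊢ p0
    [Ax] p0 ⊢ p0

Result: YES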